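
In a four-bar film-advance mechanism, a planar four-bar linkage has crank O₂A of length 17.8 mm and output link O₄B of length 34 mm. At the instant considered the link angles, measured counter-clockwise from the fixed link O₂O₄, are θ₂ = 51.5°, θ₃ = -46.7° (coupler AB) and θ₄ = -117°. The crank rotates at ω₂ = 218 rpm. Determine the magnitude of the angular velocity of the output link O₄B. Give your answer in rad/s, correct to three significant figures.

12.6

ω₂ = 22.83 rad/s (from 218 rpm).
Differentiating the loop-closure r₂e^{iθ₂}+r₃e^{iθ₃}=r₁+r₄e^{iθ₄} gives r₂ω₂e^{iθ₂}+r₃ω₃e^{iθ₃}=r₄ω₄e^{iθ₄}.
Eliminating the other unknown: ω₄ = r₂ω₂ sin(θ₂−θ₃) / [r₄ sin(θ₄−θ₃)].
Numerator sine = +0.98978; denominator sine = -0.94147.
Result = 0.0178·22.83·(+0.98978) / (0.034·(-0.94147)) = -12.565 rad/s; magnitude 12.565 rad/s.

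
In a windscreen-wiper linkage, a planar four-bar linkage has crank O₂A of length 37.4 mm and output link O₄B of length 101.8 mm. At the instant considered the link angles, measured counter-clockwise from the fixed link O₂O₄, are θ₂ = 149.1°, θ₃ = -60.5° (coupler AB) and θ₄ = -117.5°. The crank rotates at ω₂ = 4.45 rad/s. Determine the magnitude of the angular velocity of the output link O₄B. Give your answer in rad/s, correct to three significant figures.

ω₂ = 4.45 rad/s
Differentiating the loop-closure r₂e^{iθ₂}+r₃e^{iθ₃}=r₁+r₄e^{iθ₄} gives r₂ω₂e^{iθ₂}+r₃ω₃e^{iθ₃}=r₄ω₄e^{iθ₄}.
Eliminating the other unknown: ω₄ = r₂ω₂ sin(θ₂−θ₃) / [r₄ sin(θ₄−θ₃)].
Numerator sine = -0.49394; denominator sine = -0.83867.
Result = 0.0374·4.45·(-0.49394) / (0.1018·(-0.83867)) = +0.96287 rad/s; magnitude 0.96287 rad/s.

0.963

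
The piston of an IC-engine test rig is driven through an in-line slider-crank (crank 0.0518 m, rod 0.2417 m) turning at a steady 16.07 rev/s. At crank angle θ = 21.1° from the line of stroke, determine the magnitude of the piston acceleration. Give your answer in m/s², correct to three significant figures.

577

ω = 2π·16.1 = 101 rad/s
x(θ) = r cosθ + √(L² − r² sin²θ); with ω constant, a = ω²·d²x/dθ².
d²x/dθ² = −r cosθ − r²(cos2θ)/√u − r⁴ sin²2θ/(4u^{3/2}),  u = L² − r² sin²θ = 0.0580711 m².
Substituting r = 0.0518 m, L = 0.2417 m, θ = 21.1°: d²x/dθ² = -0.056634 m.
a = ω²·d²x/dθ² = (101)²·(-0.056634) = -577.39 m/s²;  |a| = 577.39 m/s².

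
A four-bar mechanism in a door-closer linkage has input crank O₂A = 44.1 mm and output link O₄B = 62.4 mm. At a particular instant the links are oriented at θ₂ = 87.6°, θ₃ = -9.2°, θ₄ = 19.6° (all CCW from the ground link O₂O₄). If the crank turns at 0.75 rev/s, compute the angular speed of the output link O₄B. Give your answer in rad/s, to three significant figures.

6.86

ω₂ = 4.712 rad/s (from 0.75 rev/s).
Differentiating the loop-closure r₂e^{iθ₂}+r₃e^{iθ₃}=r₁+r₄e^{iθ₄} gives r₂ω₂e^{iθ₂}+r₃ω₃e^{iθ₃}=r₄ω₄e^{iθ₄}.
Eliminating the other unknown: ω₄ = r₂ω₂ sin(θ₂−θ₃) / [r₄ sin(θ₄−θ₃)].
Numerator sine = +0.99297; denominator sine = +0.48175.
Result = 0.0441·4.712·(+0.99297) / (0.0624·(+0.48175)) = +6.8644 rad/s; magnitude 6.8644 rad/s.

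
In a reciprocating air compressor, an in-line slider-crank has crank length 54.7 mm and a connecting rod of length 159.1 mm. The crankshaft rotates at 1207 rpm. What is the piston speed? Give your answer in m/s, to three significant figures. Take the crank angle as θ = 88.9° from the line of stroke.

6.96

ω = 2π·1207/60 = 126.4 rad/s
For an in-line slider-crank, x = r cosθ + √(L² − r² sin²θ), so v = −rω sinθ·[1 + r cosθ/√(L² − r² sin²θ)].
With r = 0.0547 m, L = 0.1591 m, θ = 88.9°: √(L² − r² sin²θ) = 0.1494 m.
v = −0.0547·126.4·0.99982·[1 + 0.0547·0.01920/0.1494] = -6.9612 m/s.
|v| = 6.9612 m/s.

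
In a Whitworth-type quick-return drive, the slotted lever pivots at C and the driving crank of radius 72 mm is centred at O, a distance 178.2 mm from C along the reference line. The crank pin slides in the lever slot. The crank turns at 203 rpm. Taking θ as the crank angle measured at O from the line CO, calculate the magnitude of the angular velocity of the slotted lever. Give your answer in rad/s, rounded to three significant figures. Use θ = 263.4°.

2.32

ω = 21.26 rad/s (from 203 rpm).
Crank pin A relative to C: A = (d + r cosθ, r sinθ); lever angle φ = atan2(r sinθ, d + r cosθ).
Differentiating tanφ: φ̇ = rω(d cosθ + r)/(d² + r² + 2dr cosθ).
d² + r² + 2dr cosθ = |CA|² = 0.0339899 m²;  d cosθ + r = +0.051518 m.
|ω_lever| = |0.072·21.26·+0.051518| / 0.0339899 = 2.3199 rad/s.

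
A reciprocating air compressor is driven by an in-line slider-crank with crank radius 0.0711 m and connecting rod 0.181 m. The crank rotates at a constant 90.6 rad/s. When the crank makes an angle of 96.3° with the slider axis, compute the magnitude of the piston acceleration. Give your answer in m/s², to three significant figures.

ω = 90.6 rad/s
x(θ) = r cosθ + √(L² − r² sin²θ); with ω constant, a = ω²·d²x/dθ².
d²x/dθ² = −r cosθ − r²(cos2θ)/√u − r⁴ sin²2θ/(4u^{3/2}),  u = L² − r² sin²θ = 0.0277667 m².
Substituting r = 0.0711 m, L = 0.181 m, θ = 96.3°: d²x/dθ² = +0.037343 m.
a = ω²·d²x/dθ² = (90.6)²·(+0.037343) = +306.53 m/s²;  |a| = 306.53 m/s².

307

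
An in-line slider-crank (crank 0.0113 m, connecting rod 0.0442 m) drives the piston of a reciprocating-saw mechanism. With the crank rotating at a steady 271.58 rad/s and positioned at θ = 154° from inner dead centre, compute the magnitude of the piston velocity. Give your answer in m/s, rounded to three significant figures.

ω = 271.6 rad/s
For an in-line slider-crank, x = r cosθ + √(L² − r² sin²θ), so v = −rω sinθ·[1 + r cosθ/√(L² − r² sin²θ)].
With r = 0.0113 m, L = 0.0442 m, θ = 154°: √(L² − r² sin²θ) = 0.043922 m.
v = −0.0113·271.6·0.43837·[1 + 0.0113·-0.89879/0.043922] = -1.0342 m/s.
|v| = 1.0342 m/s.

1.03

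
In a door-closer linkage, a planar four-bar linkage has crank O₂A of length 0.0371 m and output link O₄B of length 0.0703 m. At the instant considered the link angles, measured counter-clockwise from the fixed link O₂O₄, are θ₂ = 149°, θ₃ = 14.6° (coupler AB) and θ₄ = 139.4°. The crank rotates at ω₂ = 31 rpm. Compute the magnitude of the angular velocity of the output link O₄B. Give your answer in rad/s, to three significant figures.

ω₂ = 3.246 rad/s (from 31 rpm).
Differentiating the loop-closure r₂e^{iθ₂}+r₃e^{iθ₃}=r₁+r₄e^{iθ₄} gives r₂ω₂e^{iθ₂}+r₃ω₃e^{iθ₃}=r₄ω₄e^{iθ₄}.
Eliminating the other unknown: ω₄ = r₂ω₂ sin(θ₂−θ₃) / [r₄ sin(θ₄−θ₃)].
Numerator sine = +0.71447; denominator sine = +0.82115.
Result = 0.0371·3.246·(+0.71447) / (0.0703·(+0.82115)) = +1.4906 rad/s; magnitude 1.4906 rad/s.

1.49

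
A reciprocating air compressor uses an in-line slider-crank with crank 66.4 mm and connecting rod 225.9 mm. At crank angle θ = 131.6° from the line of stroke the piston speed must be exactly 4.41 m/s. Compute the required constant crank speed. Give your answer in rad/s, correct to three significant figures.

111

For an in-line slider-crank, |v_piston| = rω|sinθ|·[1 + r cosθ/√(L² − r² sin²θ)].
With r = 0.0664 m, L = 0.2259 m, θ = 131.6°: the bracketed kinematic factor |dx/dθ| = 0.039721 m.
ω = v/|dx/dθ| = 4.41/0.039721 = 111.02 rad/s.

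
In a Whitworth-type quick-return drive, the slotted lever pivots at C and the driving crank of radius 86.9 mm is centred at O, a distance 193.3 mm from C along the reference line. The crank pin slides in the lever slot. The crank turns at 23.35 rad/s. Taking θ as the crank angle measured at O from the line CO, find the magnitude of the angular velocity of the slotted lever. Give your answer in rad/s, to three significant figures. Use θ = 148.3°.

ω = 23.35 rad/s
Crank pin A relative to C: A = (d + r cosθ, r sinθ); lever angle φ = atan2(r sinθ, d + r cosθ).
Differentiating tanφ: φ̇ = rω(d cosθ + r)/(d² + r² + 2dr cosθ).
d² + r² + 2dr cosθ = |CA|² = 0.016333 m²;  d cosθ + r = -0.077562 m.
|ω_lever| = |0.0869·23.35·-0.077562| / 0.016333 = 9.6358 rad/s.

9.64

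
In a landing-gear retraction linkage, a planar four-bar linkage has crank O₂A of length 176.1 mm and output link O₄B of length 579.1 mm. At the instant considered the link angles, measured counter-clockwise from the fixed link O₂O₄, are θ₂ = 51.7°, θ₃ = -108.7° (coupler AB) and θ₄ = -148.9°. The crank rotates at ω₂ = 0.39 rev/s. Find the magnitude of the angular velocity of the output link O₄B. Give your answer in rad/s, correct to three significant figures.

ω₂ = 2.45 rad/s (from 0.39 rev/s).
Differentiating the loop-closure r₂e^{iθ₂}+r₃e^{iθ₃}=r₁+r₄e^{iθ₄} gives r₂ω₂e^{iθ₂}+r₃ω₃e^{iθ₃}=r₄ω₄e^{iθ₄}.
Eliminating the other unknown: ω₄ = r₂ω₂ sin(θ₂−θ₃) / [r₄ sin(θ₄−θ₃)].
Numerator sine = +0.33545; denominator sine = -0.64546.
Result = 0.1761·2.45·(+0.33545) / (0.5791·(-0.64546)) = -0.38727 rad/s; magnitude 0.38727 rad/s.

0.387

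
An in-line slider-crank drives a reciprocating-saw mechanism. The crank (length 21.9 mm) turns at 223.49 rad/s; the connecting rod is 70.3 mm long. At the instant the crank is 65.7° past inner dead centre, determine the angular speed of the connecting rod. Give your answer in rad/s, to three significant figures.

ω = 223.5 rad/s
The rod makes angle φ with the slider axis where L sinφ = r sinθ; differentiating, L cosφ·φ̇ = r ω cosθ.
L cosφ = √(L² − r² sin²θ) = 0.067407 m.
|ω_rod| = r ω |cosθ| / √(L² − r² sin²θ) = 0.0219·223.5·0.41151/0.067407 = 29.88 rad/s.

29.9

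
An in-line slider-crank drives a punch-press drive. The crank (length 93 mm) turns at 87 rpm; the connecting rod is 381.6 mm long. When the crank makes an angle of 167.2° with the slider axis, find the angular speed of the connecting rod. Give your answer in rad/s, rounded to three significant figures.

2.17

ω = 9.111 rad/s (converted from 87 rpm).
The rod makes angle φ with the slider axis where L sinφ = r sinθ; differentiating, L cosφ·φ̇ = r ω cosθ.
L cosφ = √(L² − r² sin²θ) = 0.38104 m.
|ω_rod| = r ω |cosθ| / √(L² − r² sin²θ) = 0.093·9.111·0.97515/0.38104 = 2.1683 rad/s.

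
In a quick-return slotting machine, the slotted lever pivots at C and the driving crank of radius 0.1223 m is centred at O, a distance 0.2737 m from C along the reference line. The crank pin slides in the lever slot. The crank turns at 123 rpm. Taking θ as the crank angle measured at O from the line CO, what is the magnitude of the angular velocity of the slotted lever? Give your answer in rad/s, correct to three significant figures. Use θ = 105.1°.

ω = 12.88 rad/s (from 123 rpm).
Crank pin A relative to C: A = (d + r cosθ, r sinθ); lever angle φ = atan2(r sinθ, d + r cosθ).
Differentiating tanφ: φ̇ = rω(d cosθ + r)/(d² + r² + 2dr cosθ).
d² + r² + 2dr cosθ = |CA|² = 0.072429 m²;  d cosθ + r = +0.051 m.
|ω_lever| = |0.1223·12.88·+0.051| / 0.072429 = 1.1092 rad/s.

1.11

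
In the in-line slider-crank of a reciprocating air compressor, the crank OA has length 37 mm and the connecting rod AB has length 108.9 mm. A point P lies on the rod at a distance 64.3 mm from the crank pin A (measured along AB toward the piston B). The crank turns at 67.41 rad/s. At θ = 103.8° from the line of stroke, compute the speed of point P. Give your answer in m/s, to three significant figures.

2.31

ω = 67.41 rad/s.  Crank-pin speed |V_A| = rω = 2.4942 m/s, perpendicular to OA.
Rod angle: sinφ = −(r/L) sinθ ⇒ φ = -19.266°; ω_rod = −rω cosθ/√(L²−r²sin²θ) = +5.7873 rad/s.
V_P = V_A + ω_rod × AP, with AP = 0.0643 m along the rod.
Components: V_Px = −rω sinθ − a·ω_rod·sinφ = -2.2994 m/s;  V_Py = rω cosθ + a·ω_rod·cosφ = -0.24366 m/s.
|V_P| = √(V_Px² + V_Py²) = 2.3123 m/s.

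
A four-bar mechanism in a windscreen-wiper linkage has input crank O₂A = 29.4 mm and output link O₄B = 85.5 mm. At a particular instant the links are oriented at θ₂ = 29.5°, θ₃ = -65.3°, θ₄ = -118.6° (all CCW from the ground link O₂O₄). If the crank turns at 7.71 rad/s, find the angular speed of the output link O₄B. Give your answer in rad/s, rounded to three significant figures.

ω₂ = 7.71 rad/s
Differentiating the loop-closure r₂e^{iθ₂}+r₃e^{iθ₃}=r₁+r₄e^{iθ₄} gives r₂ω₂e^{iθ₂}+r₃ω₃e^{iθ₃}=r₄ω₄e^{iθ₄}.
Eliminating the other unknown: ω₄ = r₂ω₂ sin(θ₂−θ₃) / [r₄ sin(θ₄−θ₃)].
Numerator sine = +0.99649; denominator sine = -0.80178.
Result = 0.0294·7.71·(+0.99649) / (0.0855·(-0.80178)) = -3.295 rad/s; magnitude 3.295 rad/s.

3.30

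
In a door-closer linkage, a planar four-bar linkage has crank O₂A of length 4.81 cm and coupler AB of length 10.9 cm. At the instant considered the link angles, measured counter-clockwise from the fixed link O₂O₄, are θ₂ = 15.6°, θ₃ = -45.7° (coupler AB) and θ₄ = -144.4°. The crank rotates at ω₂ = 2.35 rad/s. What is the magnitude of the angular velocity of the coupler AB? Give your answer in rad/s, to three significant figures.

0.359

ω₂ = 2.35 rad/s
Differentiating the loop-closure r₂e^{iθ₂}+r₃e^{iθ₃}=r₁+r₄e^{iθ₄} gives r₂ω₂e^{iθ₂}+r₃ω₃e^{iθ₃}=r₄ω₄e^{iθ₄}.
Eliminating the other unknown: ω₃ = r₂ω₂ sin(θ₄−θ₂) / [r₃ sin(θ₃−θ₄)].
Numerator sine = -0.34202; denominator sine = +0.98849.
Result = 0.0481·2.35·(-0.34202) / (0.109·(+0.98849)) = -0.35881 rad/s; magnitude 0.35881 rad/s.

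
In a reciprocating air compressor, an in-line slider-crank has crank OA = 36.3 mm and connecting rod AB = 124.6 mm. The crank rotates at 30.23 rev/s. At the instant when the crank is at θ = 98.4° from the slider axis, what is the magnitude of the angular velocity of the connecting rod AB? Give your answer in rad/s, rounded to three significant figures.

ω = 189.9 rad/s (converted from 30.23 rev/s).
The rod makes angle φ with the slider axis where L sinφ = r sinθ; differentiating, L cosφ·φ̇ = r ω cosθ.
L cosφ = √(L² − r² sin²θ) = 0.11931 m.
|ω_rod| = r ω |cosθ| / √(L² − r² sin²θ) = 0.0363·189.9·0.14608/0.11931 = 8.4418 rad/s.

8.44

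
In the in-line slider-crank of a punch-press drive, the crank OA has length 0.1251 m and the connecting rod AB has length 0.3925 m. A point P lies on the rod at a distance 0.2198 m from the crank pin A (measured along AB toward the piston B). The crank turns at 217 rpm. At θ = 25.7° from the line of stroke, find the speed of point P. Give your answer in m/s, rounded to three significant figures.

1.82

ω = 22.72 rad/s.  Crank-pin speed |V_A| = rω = 2.8428 m/s, perpendicular to OA.
Rod angle: sinφ = −(r/L) sinθ ⇒ φ = -7.945°; ω_rod = −rω cosθ/√(L²−r²sin²θ) = -6.5896 rad/s.
V_P = V_A + ω_rod × AP, with AP = 0.2198 m along the rod.
Components: V_Px = −rω sinθ − a·ω_rod·sinφ = -1.433 m/s;  V_Py = rω cosθ + a·ω_rod·cosφ = +1.1271 m/s.
|V_P| = √(V_Px² + V_Py²) = 1.8231 m/s.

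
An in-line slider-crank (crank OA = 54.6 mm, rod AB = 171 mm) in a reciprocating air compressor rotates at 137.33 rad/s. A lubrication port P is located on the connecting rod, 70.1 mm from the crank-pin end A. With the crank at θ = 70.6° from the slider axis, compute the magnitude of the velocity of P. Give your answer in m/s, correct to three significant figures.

7.54

ω = 137.3 rad/s.  Crank-pin speed |V_A| = rω = 7.4982 m/s, perpendicular to OA.
Rod angle: sinφ = −(r/L) sinθ ⇒ φ = -17.528°; ω_rod = −rω cosθ/√(L²−r²sin²θ) = -15.274 rad/s.
V_P = V_A + ω_rod × AP, with AP = 0.0701 m along the rod.
Components: V_Px = −rω sinθ − a·ω_rod·sinφ = -7.395 m/s;  V_Py = rω cosθ + a·ω_rod·cosφ = +1.4696 m/s.
|V_P| = √(V_Px² + V_Py²) = 7.5396 m/s.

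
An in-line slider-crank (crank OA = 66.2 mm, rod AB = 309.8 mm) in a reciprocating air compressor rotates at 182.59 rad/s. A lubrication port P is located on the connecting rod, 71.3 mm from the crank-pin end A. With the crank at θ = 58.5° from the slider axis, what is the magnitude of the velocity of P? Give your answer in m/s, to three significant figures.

11.6

ω = 182.6 rad/s.  Crank-pin speed |V_A| = rω = 12.087 m/s, perpendicular to OA.
Rod angle: sinφ = −(r/L) sinθ ⇒ φ = -10.498°; ω_rod = −rω cosθ/√(L²−r²sin²θ) = -20.733 rad/s.
V_P = V_A + ω_rod × AP, with AP = 0.0713 m along the rod.
Components: V_Px = −rω sinθ − a·ω_rod·sinφ = -10.576 m/s;  V_Py = rω cosθ + a·ω_rod·cosφ = +4.8621 m/s.
|V_P| = √(V_Px² + V_Py²) = 11.64 m/s.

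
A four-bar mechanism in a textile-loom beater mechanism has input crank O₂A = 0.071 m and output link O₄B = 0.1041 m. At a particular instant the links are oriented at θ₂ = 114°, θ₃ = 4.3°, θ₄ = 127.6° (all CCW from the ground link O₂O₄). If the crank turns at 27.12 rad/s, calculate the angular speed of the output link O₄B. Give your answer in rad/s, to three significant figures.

20.8

ω₂ = 27.12 rad/s
Differentiating the loop-closure r₂e^{iθ₂}+r₃e^{iθ₃}=r₁+r₄e^{iθ₄} gives r₂ω₂e^{iθ₂}+r₃ω₃e^{iθ₃}=r₄ω₄e^{iθ₄}.
Eliminating the other unknown: ω₄ = r₂ω₂ sin(θ₂−θ₃) / [r₄ sin(θ₄−θ₃)].
Numerator sine = +0.94147; denominator sine = +0.83581.
Result = 0.071·27.12·(+0.94147) / (0.1041·(+0.83581)) = +20.835 rad/s; magnitude 20.835 rad/s.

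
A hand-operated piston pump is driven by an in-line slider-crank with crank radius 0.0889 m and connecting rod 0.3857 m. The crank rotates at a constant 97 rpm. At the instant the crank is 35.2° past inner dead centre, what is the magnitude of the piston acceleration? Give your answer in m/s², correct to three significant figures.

8.24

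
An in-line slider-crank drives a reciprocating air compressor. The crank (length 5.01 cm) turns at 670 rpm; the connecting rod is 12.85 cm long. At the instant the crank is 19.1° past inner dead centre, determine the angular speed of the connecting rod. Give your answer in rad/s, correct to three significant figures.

ω = 70.16 rad/s (converted from 670 rpm).
The rod makes angle φ with the slider axis where L sinφ = r sinθ; differentiating, L cosφ·φ̇ = r ω cosθ.
L cosφ = √(L² − r² sin²θ) = 0.12745 m.
|ω_rod| = r ω |cosθ| / √(L² − r² sin²θ) = 0.0501·70.16·0.94495/0.12745 = 26.062 rad/s.

26.1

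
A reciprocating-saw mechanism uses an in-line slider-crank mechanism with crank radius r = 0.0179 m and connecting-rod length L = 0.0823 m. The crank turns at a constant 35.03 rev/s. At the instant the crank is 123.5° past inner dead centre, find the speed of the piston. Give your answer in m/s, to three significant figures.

2.88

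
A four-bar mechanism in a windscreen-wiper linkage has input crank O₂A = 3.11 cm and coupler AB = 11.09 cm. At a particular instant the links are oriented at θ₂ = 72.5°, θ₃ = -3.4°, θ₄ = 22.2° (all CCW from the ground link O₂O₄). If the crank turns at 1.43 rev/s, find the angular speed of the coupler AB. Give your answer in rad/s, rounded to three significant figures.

4.49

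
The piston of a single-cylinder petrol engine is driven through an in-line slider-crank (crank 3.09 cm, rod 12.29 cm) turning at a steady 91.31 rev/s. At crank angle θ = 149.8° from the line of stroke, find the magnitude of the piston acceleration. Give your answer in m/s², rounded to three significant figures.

7490

ω = 2π·91.3 = 573.7 rad/s
x(θ) = r cosθ + √(L² − r² sin²θ); with ω constant, a = ω²·d²x/dθ².
d²x/dθ² = −r cosθ − r²(cos2θ)/√u − r⁴ sin²2θ/(4u^{3/2}),  u = L² − r² sin²θ = 0.0148628 m².
Substituting r = 0.0309 m, L = 0.1229 m, θ = 149.8°: d²x/dθ² = +0.022742 m.
a = ω²·d²x/dθ² = (573.7)²·(+0.022742) = +7485.7 m/s²;  |a| = 7485.7 m/s².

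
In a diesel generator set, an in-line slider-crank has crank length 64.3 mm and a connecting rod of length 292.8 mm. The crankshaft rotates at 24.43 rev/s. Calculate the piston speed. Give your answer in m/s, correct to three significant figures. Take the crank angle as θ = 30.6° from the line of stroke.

ω = 2π·24.4 = 153.5 rad/s
For an in-line slider-crank, x = r cosθ + √(L² − r² sin²θ), so v = −rω sinθ·[1 + r cosθ/√(L² − r² sin²θ)].
With r = 0.0643 m, L = 0.2928 m, θ = 30.6°: √(L² − r² sin²θ) = 0.29096 m.
v = −0.0643·153.5·0.50904·[1 + 0.0643·0.86074/0.29096] = -5.9799 m/s.
|v| = 5.9799 m/s.

5.98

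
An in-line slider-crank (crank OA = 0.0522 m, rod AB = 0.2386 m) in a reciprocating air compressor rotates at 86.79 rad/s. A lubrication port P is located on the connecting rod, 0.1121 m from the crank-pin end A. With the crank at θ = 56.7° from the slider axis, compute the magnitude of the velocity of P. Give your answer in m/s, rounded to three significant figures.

ω = 86.79 rad/s.  Crank-pin speed |V_A| = rω = 4.5304 m/s, perpendicular to OA.
Rod angle: sinφ = −(r/L) sinθ ⇒ φ = -10.536°; ω_rod = −rω cosθ/√(L²−r²sin²θ) = -10.603 rad/s.
V_P = V_A + ω_rod × AP, with AP = 0.1121 m along the rod.
Components: V_Px = −rω sinθ − a·ω_rod·sinφ = -4.0039 m/s;  V_Py = rω cosθ + a·ω_rod·cosφ = +1.3187 m/s.
|V_P| = √(V_Px² + V_Py²) = 4.2155 m/s.

4.22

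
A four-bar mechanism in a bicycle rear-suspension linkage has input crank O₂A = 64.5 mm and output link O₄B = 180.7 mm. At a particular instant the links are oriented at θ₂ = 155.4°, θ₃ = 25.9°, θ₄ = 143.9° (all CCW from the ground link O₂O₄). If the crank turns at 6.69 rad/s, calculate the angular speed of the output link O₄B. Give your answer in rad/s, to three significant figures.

2.09

ω₂ = 6.69 rad/s
Differentiating the loop-closure r₂e^{iθ₂}+r₃e^{iθ₃}=r₁+r₄e^{iθ₄} gives r₂ω₂e^{iθ₂}+r₃ω₃e^{iθ₃}=r₄ω₄e^{iθ₄}.
Eliminating the other unknown: ω₄ = r₂ω₂ sin(θ₂−θ₃) / [r₄ sin(θ₄−θ₃)].
Numerator sine = +0.77162; denominator sine = +0.88295.
Result = 0.0645·6.69·(+0.77162) / (0.1807·(+0.88295)) = +2.0869 rad/s; magnitude 2.0869 rad/s.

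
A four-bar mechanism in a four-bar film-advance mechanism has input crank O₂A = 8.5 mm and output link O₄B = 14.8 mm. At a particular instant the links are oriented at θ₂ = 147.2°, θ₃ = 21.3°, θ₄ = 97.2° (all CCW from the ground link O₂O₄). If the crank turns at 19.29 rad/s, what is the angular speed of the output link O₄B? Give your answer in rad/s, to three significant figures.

ω₂ = 19.29 rad/s
Differentiating the loop-closure r₂e^{iθ₂}+r₃e^{iθ₃}=r₁+r₄e^{iθ₄} gives r₂ω₂e^{iθ₂}+r₃ω₃e^{iθ₃}=r₄ω₄e^{iθ₄}.
Eliminating the other unknown: ω₄ = r₂ω₂ sin(θ₂−θ₃) / [r₄ sin(θ₄−θ₃)].
Numerator sine = +0.81004; denominator sine = +0.96987.
Result = 0.0085·19.29·(+0.81004) / (0.0148·(+0.96987)) = +9.253 rad/s; magnitude 9.253 rad/s.

9.25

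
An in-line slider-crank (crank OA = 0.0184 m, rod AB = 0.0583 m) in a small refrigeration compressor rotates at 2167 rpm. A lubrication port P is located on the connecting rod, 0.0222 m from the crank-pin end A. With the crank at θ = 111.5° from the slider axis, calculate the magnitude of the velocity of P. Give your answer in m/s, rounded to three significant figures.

ω = 226.9 rad/s.  Crank-pin speed |V_A| = rω = 4.1755 m/s, perpendicular to OA.
Rod angle: sinφ = −(r/L) sinθ ⇒ φ = -17.076°; ω_rod = −rω cosθ/√(L²−r²sin²θ) = +27.46 rad/s.
V_P = V_A + ω_rod × AP, with AP = 0.0222 m along the rod.
Components: V_Px = −rω sinθ − a·ω_rod·sinφ = -3.7059 m/s;  V_Py = rω cosθ + a·ω_rod·cosφ = -0.94759 m/s.
|V_P| = √(V_Px² + V_Py²) = 3.8252 m/s.

3.83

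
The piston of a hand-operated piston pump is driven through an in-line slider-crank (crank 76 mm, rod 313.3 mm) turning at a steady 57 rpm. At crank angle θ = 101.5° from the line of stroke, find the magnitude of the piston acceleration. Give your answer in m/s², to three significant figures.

1.16

ω = 2π·57/60 = 5.969 rad/s
x(θ) = r cosθ + √(L² − r² sin²θ); with ω constant, a = ω²·d²x/dθ².
d²x/dθ² = −r cosθ − r²(cos2θ)/√u − r⁴ sin²2θ/(4u^{3/2}),  u = L² − r² sin²θ = 0.0926105 m².
Substituting r = 0.076 m, L = 0.3133 m, θ = 101.5°: d²x/dθ² = +0.032578 m.
a = ω²·d²x/dθ² = (5.969)²·(+0.032578) = +1.1607 m/s²;  |a| = 1.1607 m/s².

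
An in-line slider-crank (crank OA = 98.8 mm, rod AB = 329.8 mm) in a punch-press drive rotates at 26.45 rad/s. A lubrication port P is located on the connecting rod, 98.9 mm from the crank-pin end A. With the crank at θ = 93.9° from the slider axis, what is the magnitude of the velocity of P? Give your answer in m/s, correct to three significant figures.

ω = 26.45 rad/s.  Crank-pin speed |V_A| = rω = 2.6133 m/s, perpendicular to OA.
Rod angle: sinφ = −(r/L) sinθ ⇒ φ = -17.390°; ω_rod = −rω cosθ/√(L²−r²sin²θ) = +0.56475 rad/s.
V_P = V_A + ω_rod × AP, with AP = 0.0989 m along the rod.
Components: V_Px = −rω sinθ − a·ω_rod·sinφ = -2.5905 m/s;  V_Py = rω cosθ + a·ω_rod·cosφ = -0.12444 m/s.
|V_P| = √(V_Px² + V_Py²) = 2.5935 m/s.

2.59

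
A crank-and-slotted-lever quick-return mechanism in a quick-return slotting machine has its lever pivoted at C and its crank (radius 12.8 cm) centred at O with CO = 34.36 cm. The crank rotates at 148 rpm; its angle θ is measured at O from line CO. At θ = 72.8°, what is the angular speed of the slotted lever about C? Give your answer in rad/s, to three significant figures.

ω = 15.5 rad/s (from 148 rpm).
Crank pin A relative to C: A = (d + r cosθ, r sinθ); lever angle φ = atan2(r sinθ, d + r cosθ).
Differentiating tanφ: φ̇ = rω(d cosθ + r)/(d² + r² + 2dr cosθ).
d² + r² + 2dr cosθ = |CA|² = 0.160456 m²;  d cosθ + r = +0.22961 m.
|ω_lever| = |0.128·15.5·+0.22961| / 0.160456 = 2.8387 rad/s.

2.84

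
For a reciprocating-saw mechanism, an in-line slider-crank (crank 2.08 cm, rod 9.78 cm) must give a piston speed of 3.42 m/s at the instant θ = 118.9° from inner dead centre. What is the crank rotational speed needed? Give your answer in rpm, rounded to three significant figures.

For an in-line slider-crank, |v_piston| = rω|sinθ|·[1 + r cosθ/√(L² − r² sin²θ)].
With r = 0.0208 m, L = 0.0978 m, θ = 118.9°: the bracketed kinematic factor |dx/dθ| = 0.016305 m.
ω = v/|dx/dθ| = 3.42/0.016305 = 209.76 rad/s.
N = 60ω/(2π) = 2003 rpm.

2000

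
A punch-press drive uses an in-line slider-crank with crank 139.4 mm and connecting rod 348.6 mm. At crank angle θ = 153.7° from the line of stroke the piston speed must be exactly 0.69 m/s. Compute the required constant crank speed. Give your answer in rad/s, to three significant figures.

17.6

For an in-line slider-crank, |v_piston| = rω|sinθ|·[1 + r cosθ/√(L² − r² sin²θ)].
With r = 0.1394 m, L = 0.3486 m, θ = 153.7°: the bracketed kinematic factor |dx/dθ| = 0.039266 m.
ω = v/|dx/dθ| = 0.69/0.039266 = 17.572 rad/s.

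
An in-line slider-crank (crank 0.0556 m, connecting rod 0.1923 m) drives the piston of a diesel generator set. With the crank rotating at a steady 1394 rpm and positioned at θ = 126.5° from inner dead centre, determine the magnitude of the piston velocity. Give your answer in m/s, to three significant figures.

ω = 2π·1394/60 = 146 rad/s
For an in-line slider-crank, x = r cosθ + √(L² − r² sin²θ), so v = −rω sinθ·[1 + r cosθ/√(L² − r² sin²θ)].
With r = 0.0556 m, L = 0.1923 m, θ = 126.5°: √(L² − r² sin²θ) = 0.18703 m.
v = −0.0556·146·0.80386·[1 + 0.0556·-0.59482/0.18703] = -5.3708 m/s.
|v| = 5.3708 m/s.

5.37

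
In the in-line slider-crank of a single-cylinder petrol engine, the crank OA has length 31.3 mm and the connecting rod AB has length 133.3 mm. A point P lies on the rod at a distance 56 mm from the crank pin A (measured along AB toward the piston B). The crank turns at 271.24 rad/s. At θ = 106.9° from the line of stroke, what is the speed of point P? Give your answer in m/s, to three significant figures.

ω = 271.2 rad/s.  Crank-pin speed |V_A| = rω = 8.4898 m/s, perpendicular to OA.
Rod angle: sinφ = −(r/L) sinθ ⇒ φ = -12.983°; ω_rod = −rω cosθ/√(L²−r²sin²θ) = +19 rad/s.
V_P = V_A + ω_rod × AP, with AP = 0.056 m along the rod.
Components: V_Px = −rω sinθ − a·ω_rod·sinφ = -7.8841 m/s;  V_Py = rω cosθ + a·ω_rod·cosφ = -1.4312 m/s.
|V_P| = √(V_Px² + V_Py²) = 8.013 m/s.

8.01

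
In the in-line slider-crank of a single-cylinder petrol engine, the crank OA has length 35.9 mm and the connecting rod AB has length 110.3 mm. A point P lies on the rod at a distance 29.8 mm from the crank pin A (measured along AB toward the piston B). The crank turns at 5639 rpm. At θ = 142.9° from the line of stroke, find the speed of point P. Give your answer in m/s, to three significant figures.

ω = 590.5 rad/s.  Crank-pin speed |V_A| = rω = 21.199 m/s, perpendicular to OA.
Rod angle: sinφ = −(r/L) sinθ ⇒ φ = -11.322°; ω_rod = −rω cosθ/√(L²−r²sin²θ) = +156.34 rad/s.
V_P = V_A + ω_rod × AP, with AP = 0.0298 m along the rod.
Components: V_Px = −rω sinθ − a·ω_rod·sinφ = -11.873 m/s;  V_Py = rω cosθ + a·ω_rod·cosφ = -12.34 m/s.
|V_P| = √(V_Px² + V_Py²) = 17.125 m/s.

17.1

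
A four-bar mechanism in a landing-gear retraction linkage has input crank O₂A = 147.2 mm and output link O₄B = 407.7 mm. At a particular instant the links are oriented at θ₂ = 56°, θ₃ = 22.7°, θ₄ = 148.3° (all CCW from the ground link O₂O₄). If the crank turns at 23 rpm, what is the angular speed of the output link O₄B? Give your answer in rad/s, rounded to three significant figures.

ω₂ = 2.409 rad/s (from 23 rpm).
Differentiating the loop-closure r₂e^{iθ₂}+r₃e^{iθ₃}=r₁+r₄e^{iθ₄} gives r₂ω₂e^{iθ₂}+r₃ω₃e^{iθ₃}=r₄ω₄e^{iθ₄}.
Eliminating the other unknown: ω₄ = r₂ω₂ sin(θ₂−θ₃) / [r₄ sin(θ₄−θ₃)].
Numerator sine = +0.54902; denominator sine = +0.81310.
Result = 0.1472·2.409·(+0.54902) / (0.4077·(+0.81310)) = +0.58718 rad/s; magnitude 0.58718 rad/s.

0.587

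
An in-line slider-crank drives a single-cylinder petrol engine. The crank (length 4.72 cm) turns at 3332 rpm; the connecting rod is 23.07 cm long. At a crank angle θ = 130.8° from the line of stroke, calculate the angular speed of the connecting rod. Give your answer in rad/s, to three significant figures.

47.2

ω = 348.9 rad/s (converted from 3332 rpm).
The rod makes angle φ with the slider axis where L sinφ = r sinθ; differentiating, L cosφ·φ̇ = r ω cosθ.
L cosφ = √(L² − r² sin²θ) = 0.22792 m.
|ω_rod| = r ω |cosθ| / √(L² − r² sin²θ) = 0.0472·348.9·0.65342/0.22792 = 47.216 rad/s.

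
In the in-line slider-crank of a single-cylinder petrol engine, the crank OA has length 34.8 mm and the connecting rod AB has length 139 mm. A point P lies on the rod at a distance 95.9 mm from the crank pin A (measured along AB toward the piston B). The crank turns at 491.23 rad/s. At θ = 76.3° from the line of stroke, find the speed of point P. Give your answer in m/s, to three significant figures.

17.4

ω = 491.2 rad/s.  Crank-pin speed |V_A| = rω = 17.095 m/s, perpendicular to OA.
Rod angle: sinφ = −(r/L) sinθ ⇒ φ = -14.078°; ω_rod = −rω cosθ/√(L²−r²sin²θ) = -30.029 rad/s.
V_P = V_A + ω_rod × AP, with AP = 0.0959 m along the rod.
Components: V_Px = −rω sinθ − a·ω_rod·sinφ = -17.309 m/s;  V_Py = rω cosθ + a·ω_rod·cosφ = +1.2554 m/s.
|V_P| = √(V_Px² + V_Py²) = 17.354 m/s.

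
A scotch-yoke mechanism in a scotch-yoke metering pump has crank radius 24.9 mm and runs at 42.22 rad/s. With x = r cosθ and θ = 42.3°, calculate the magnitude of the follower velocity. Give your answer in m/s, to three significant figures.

ω = 42.22 rad/s
x = r cosθ ⇒ ẋ = −rω sinθ.
|v| = rω|sinθ| = 0.0249·42.22·|sin 42.3°| = 0.70752 m/s.

0.708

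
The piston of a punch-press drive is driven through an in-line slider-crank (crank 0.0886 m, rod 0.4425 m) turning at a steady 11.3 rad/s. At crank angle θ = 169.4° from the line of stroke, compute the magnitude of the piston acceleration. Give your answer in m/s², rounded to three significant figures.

9.00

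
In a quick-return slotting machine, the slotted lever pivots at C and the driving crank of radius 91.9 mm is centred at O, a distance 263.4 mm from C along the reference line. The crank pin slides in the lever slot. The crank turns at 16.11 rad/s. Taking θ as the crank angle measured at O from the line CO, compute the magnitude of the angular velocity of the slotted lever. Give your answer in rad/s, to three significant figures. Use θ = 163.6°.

7.59

ω = 16.11 rad/s
Crank pin A relative to C: A = (d + r cosθ, r sinθ); lever angle φ = atan2(r sinθ, d + r cosθ).
Differentiating tanφ: φ̇ = rω(d cosθ + r)/(d² + r² + 2dr cosθ).
d² + r² + 2dr cosθ = |CA|² = 0.031382 m²;  d cosθ + r = -0.16078 m.
|ω_lever| = |0.0919·16.11·-0.16078| / 0.031382 = 7.5853 rad/s.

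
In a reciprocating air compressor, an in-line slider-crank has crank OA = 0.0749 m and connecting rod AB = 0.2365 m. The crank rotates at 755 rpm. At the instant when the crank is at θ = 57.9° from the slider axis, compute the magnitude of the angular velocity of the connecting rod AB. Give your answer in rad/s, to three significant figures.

ω = 79.06 rad/s (converted from 755 rpm).
The rod makes angle φ with the slider axis where L sinφ = r sinθ; differentiating, L cosφ·φ̇ = r ω cosθ.
L cosφ = √(L² − r² sin²θ) = 0.22783 m.
|ω_rod| = r ω |cosθ| / √(L² − r² sin²θ) = 0.0749·79.06·0.53140/0.22783 = 13.812 rad/s.

13.8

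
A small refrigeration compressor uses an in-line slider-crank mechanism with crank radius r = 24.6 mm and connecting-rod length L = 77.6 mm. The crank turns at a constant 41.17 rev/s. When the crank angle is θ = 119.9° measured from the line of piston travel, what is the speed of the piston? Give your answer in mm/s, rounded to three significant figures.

ω = 2π·41.2 = 258.7 rad/s
For an in-line slider-crank, x = r cosθ + √(L² − r² sin²θ), so v = −rω sinθ·[1 + r cosθ/√(L² − r² sin²θ)].
With r = 0.0246 m, L = 0.0776 m, θ = 119.9°: √(L² − r² sin²θ) = 0.074612 m.
v = −0.0246·258.7·0.86690·[1 + 0.0246·-0.49849/0.074612] = -4.6098 m/s.
|v| = 4.6098 m/s = 4609.8 mm/s.

4610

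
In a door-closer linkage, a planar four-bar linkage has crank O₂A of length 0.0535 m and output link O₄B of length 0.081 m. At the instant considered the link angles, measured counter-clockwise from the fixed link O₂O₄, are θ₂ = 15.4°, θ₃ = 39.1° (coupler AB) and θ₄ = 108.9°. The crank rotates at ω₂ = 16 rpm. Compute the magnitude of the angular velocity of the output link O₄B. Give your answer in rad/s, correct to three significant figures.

ω₂ = 1.676 rad/s (from 16 rpm).
Differentiating the loop-closure r₂e^{iθ₂}+r₃e^{iθ₃}=r₁+r₄e^{iθ₄} gives r₂ω₂e^{iθ₂}+r₃ω₃e^{iθ₃}=r₄ω₄e^{iθ₄}.
Eliminating the other unknown: ω₄ = r₂ω₂ sin(θ₂−θ₃) / [r₄ sin(θ₄−θ₃)].
Numerator sine = -0.40195; denominator sine = +0.93849.
Result = 0.0535·1.676·(-0.40195) / (0.081·(+0.93849)) = -0.47398 rad/s; magnitude 0.47398 rad/s.

0.474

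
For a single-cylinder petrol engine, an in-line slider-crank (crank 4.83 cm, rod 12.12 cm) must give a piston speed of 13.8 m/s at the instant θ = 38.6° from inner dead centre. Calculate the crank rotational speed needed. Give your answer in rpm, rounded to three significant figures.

3310

For an in-line slider-crank, |v_piston| = rω|sinθ|·[1 + r cosθ/√(L² − r² sin²θ)].
With r = 0.0483 m, L = 0.1212 m, θ = 38.6°: the bracketed kinematic factor |dx/dθ| = 0.039823 m.
ω = v/|dx/dθ| = 13.8/0.039823 = 346.54 rad/s.
N = 60ω/(2π) = 3309.2 rpm.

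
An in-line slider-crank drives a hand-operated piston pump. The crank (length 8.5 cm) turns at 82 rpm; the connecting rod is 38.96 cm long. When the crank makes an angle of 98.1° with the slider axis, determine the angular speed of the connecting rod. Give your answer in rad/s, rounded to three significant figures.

ω = 8.587 rad/s (converted from 82 rpm).
The rod makes angle φ with the slider axis where L sinφ = r sinθ; differentiating, L cosφ·φ̇ = r ω cosθ.
L cosφ = √(L² − r² sin²θ) = 0.3804 m.
|ω_rod| = r ω |cosθ| / √(L² − r² sin²θ) = 0.085·8.587·0.14090/0.3804 = 0.27035 rad/s.

0.270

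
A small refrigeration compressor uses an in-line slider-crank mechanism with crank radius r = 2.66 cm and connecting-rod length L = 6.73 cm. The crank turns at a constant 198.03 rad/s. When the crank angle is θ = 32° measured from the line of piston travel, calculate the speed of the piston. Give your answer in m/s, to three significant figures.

3.75

ω = 198 rad/s
For an in-line slider-crank, x = r cosθ + √(L² − r² sin²θ), so v = −rω sinθ·[1 + r cosθ/√(L² − r² sin²θ)].
With r = 0.0266 m, L = 0.0673 m, θ = 32°: √(L² − r² sin²θ) = 0.065807 m.
v = −0.0266·198·0.52992·[1 + 0.0266·0.84805/0.065807] = -3.7483 m/s.
|v| = 3.7483 m/s.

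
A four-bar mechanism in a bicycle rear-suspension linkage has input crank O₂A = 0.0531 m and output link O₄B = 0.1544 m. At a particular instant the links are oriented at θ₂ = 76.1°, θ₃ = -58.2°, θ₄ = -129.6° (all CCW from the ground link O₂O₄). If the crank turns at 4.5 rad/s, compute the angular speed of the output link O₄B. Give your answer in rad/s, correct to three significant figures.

1.17

ω₂ = 4.5 rad/s
Differentiating the loop-closure r₂e^{iθ₂}+r₃e^{iθ₃}=r₁+r₄e^{iθ₄} gives r₂ω₂e^{iθ₂}+r₃ω₃e^{iθ₃}=r₄ω₄e^{iθ₄}.
Eliminating the other unknown: ω₄ = r₂ω₂ sin(θ₂−θ₃) / [r₄ sin(θ₄−θ₃)].
Numerator sine = +0.71569; denominator sine = -0.94777.
Result = 0.0531·4.5·(+0.71569) / (0.1544·(-0.94777)) = -1.1686 rad/s; magnitude 1.1686 rad/s.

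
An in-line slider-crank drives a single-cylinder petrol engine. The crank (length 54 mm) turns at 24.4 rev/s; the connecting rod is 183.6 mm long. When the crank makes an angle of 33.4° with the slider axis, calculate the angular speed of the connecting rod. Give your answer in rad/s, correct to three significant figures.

38.1

ω = 153.3 rad/s (converted from 24.4 rev/s).
The rod makes angle φ with the slider axis where L sinφ = r sinθ; differentiating, L cosφ·φ̇ = r ω cosθ.
L cosφ = √(L² − r² sin²θ) = 0.18118 m.
|ω_rod| = r ω |cosθ| / √(L² − r² sin²θ) = 0.054·153.3·0.83485/0.18118 = 38.148 rad/s.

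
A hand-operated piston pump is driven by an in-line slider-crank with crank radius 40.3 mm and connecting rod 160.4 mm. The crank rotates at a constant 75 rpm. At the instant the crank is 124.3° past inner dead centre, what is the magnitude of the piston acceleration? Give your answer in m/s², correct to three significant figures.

1.62

ω = 2π·75/60 = 7.854 rad/s
x(θ) = r cosθ + √(L² − r² sin²θ); with ω constant, a = ω²·d²x/dθ².
d²x/dθ² = −r cosθ − r²(cos2θ)/√u − r⁴ sin²2θ/(4u^{3/2}),  u = L² − r² sin²θ = 0.0246198 m².
Substituting r = 0.0403 m, L = 0.1604 m, θ = 124.3°: d²x/dθ² = +0.026339 m.
a = ω²·d²x/dθ² = (7.854)²·(+0.026339) = +1.6247 m/s²;  |a| = 1.6247 m/s².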